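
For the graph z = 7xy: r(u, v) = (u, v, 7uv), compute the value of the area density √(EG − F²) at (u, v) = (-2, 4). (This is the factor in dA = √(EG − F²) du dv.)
√(EG − F²)|_{(-2, 4)} = 3*sqrt(109)

E = 49*v^2 + 1, F = 49*u*v, G = 49*u^2 + 1, so EG − F² = 49*u^2 + 49*v^2 + 1. Taking the positive square root: √(EG − F²) = sqrt(49*u^2 + 49*v^2 + 1). At (u, v) = (-2, 4): 3*sqrt(109).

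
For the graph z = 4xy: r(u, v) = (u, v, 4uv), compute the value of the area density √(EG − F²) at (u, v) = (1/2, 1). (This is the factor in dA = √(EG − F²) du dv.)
√(EG − F²)|_{(1/2, 1)} = sqrt(21)

E = 16*v^2 + 1, F = 16*u*v, G = 16*u^2 + 1, so EG − F² = 16*u^2 + 16*v^2 + 1. Taking the positive square root: √(EG − F²) = sqrt(16*u^2 + 16*v^2 + 1). At (u, v) = (1/2, 1): sqrt(21).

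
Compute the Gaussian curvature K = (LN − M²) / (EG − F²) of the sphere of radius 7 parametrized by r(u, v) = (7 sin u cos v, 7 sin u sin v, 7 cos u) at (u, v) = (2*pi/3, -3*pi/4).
K = 1/49

Coefficients of the first fundamental form: E = 49, F = 0, G = 49*sin(u)^2.
Coefficients of the second fundamental form: L = -7*sin(u)/Abs(sin(u)), M = 0, N = -7*sin(u)^3/Abs(sin(u)).
Assemble K = (LN − M²)/(EG − F²) = 1/49. At (u, v) = (2*pi/3, -3*pi/4): K = 1/49.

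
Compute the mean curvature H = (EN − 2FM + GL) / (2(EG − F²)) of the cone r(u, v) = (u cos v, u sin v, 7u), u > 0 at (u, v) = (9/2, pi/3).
H = 7*sqrt(2)/90

With E = 50, F = 0, G = u^2, L = 0, M = 0, N = 7*sqrt(2)*u^2/(10*Abs(u)), assemble
  H = (EN − 2FM + GL) / (2(EG − F²)) = 7*sqrt(2)/(20*Abs(u)).
At (u, v) = (9/2, pi/3): H = 7*sqrt(2)/90.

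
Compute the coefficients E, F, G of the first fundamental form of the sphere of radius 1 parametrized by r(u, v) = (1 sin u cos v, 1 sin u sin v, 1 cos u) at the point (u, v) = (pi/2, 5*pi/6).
E = 1;  F = 0;  G = 1

Partials: r_u = (cos(u)*cos(v), sin(v)*cos(u), -sin(u)), r_v = (-sin(u)*sin(v), sin(u)*cos(v), 0). As functions of (u, v):
  E = r_u · r_u = 1,
  F = r_u · r_v = 0,
  G = r_v · r_v = sin(u)^2.
Evaluating at (u, v) = (pi/2, 5*pi/6): E = 1, F = 0, G = 1.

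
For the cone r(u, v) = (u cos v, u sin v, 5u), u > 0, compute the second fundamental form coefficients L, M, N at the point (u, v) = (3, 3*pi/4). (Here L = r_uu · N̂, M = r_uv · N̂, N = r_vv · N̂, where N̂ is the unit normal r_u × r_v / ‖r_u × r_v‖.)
L = 0;  M = 0;  N = 15*sqrt(26)/26

Compute the unit normal N̂(u, v) = (-5*sqrt(26)*u*cos(v)/(26*Abs(u)), -5*sqrt(26)*u*sin(v)/(26*Abs(u)), sqrt(26)*u/(26*Abs(u))), and the second partials r_uu, r_uv, r_vv. Take dot products:
  L(u, v) = r_uu · N̂ = 0,
  M(u, v) = r_uv · N̂ = 0,
  N(u, v) = r_vv · N̂ = 5*sqrt(26)*u^2/(26*Abs(u)).
Evaluating at (u, v) = (3, 3*pi/4):
  L = 0, M = 0, N = 15*sqrt(26)/26.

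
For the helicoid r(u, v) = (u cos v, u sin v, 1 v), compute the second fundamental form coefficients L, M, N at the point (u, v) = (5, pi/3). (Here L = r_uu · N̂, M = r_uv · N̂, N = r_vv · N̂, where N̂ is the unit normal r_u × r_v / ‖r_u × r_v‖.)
L = 0;  M = -sqrt(26)/26;  N = 0

Compute the unit normal N̂(u, v) = (sin(v)/sqrt(u^2 + 1), -cos(v)/sqrt(u^2 + 1), u/sqrt(u^2 + 1)), and the second partials r_uu, r_uv, r_vv. Take dot products:
  L(u, v) = r_uu · N̂ = 0,
  M(u, v) = r_uv · N̂ = -1/sqrt(u^2 + 1),
  N(u, v) = r_vv · N̂ = 0.
Evaluating at (u, v) = (5, pi/3):
  L = 0, M = -sqrt(26)/26, N = 0.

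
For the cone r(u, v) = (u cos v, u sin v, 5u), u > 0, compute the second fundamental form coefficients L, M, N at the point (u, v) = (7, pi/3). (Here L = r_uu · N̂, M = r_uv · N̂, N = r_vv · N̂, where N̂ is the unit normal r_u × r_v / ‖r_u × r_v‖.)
L = 0;  M = 0;  N = 35*sqrt(26)/26

Compute the unit normal N̂(u, v) = (-5*sqrt(26)*u*cos(v)/(26*Abs(u)), -5*sqrt(26)*u*sin(v)/(26*Abs(u)), sqrt(26)*u/(26*Abs(u))), and the second partials r_uu, r_uv, r_vv. Take dot products:
  L(u, v) = r_uu · N̂ = 0,
  M(u, v) = r_uv · N̂ = 0,
  N(u, v) = r_vv · N̂ = 5*sqrt(26)*u^2/(26*Abs(u)).
Evaluating at (u, v) = (7, pi/3):
  L = 0, M = 0, N = 35*sqrt(26)/26.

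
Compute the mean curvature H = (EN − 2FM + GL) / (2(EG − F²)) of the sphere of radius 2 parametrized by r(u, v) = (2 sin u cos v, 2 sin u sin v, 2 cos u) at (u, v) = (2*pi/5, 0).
H = -1/2

With E = 4, F = 0, G = 4*sin(u)^2, L = -2*sin(u)/Abs(sin(u)), M = 0, N = -2*sin(u)^3/Abs(sin(u)), assemble
  H = (EN − 2FM + GL) / (2(EG − F²)) = -sin(u)/(2*Abs(sin(u))).
At (u, v) = (2*pi/5, 0): H = -1/2.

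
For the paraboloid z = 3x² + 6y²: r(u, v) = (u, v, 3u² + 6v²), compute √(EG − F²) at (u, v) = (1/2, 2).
√(EG − F²)|_{(1/2, 2)} = sqrt(586)

E = 36*u^2 + 1, F = 72*u*v, G = 144*v^2 + 1; EG − F² = 36*u^2 + 144*v^2 + 1; √(EG − F²) = sqrt(36*u^2 + 144*v^2 + 1). At the given point: sqrt(586).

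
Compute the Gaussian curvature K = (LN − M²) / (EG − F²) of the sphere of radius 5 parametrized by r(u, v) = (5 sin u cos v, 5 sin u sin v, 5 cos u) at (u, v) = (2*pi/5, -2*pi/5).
K = 1/25

Coefficients of the first fundamental form: E = 25, F = 0, G = 25*sin(u)^2.
Coefficients of the second fundamental form: L = -5*sin(u)/Abs(sin(u)), M = 0, N = -5*sin(u)^3/Abs(sin(u)).
Assemble K = (LN − M²)/(EG − F²) = 1/25. At (u, v) = (2*pi/5, -2*pi/5): K = 1/25.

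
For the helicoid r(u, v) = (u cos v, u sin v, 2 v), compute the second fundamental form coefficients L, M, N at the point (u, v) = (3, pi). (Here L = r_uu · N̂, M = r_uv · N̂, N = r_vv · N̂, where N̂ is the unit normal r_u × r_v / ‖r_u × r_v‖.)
L = 0;  M = -2*sqrt(13)/13;  N = 0

Compute the unit normal N̂(u, v) = (2*sin(v)/sqrt(u^2 + 4), -2*cos(v)/sqrt(u^2 + 4), u/sqrt(u^2 + 4)), and the second partials r_uu, r_uv, r_vv. Take dot products:
  L(u, v) = r_uu · N̂ = 0,
  M(u, v) = r_uv · N̂ = -2/sqrt(u^2 + 4),
  N(u, v) = r_vv · N̂ = 0.
Evaluating at (u, v) = (3, pi):
  L = 0, M = -2*sqrt(13)/13, N = 0.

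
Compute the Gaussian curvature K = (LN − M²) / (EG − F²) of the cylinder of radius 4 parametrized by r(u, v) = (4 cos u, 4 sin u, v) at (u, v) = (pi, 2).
K = 0

Coefficients of the first fundamental form: E = 16, F = 0, G = 1.
Coefficients of the second fundamental form: L = -4, M = 0, N = 0.
Assemble K = (LN − M²)/(EG − F²) = 0. At (u, v) = (pi, 2): K = 0.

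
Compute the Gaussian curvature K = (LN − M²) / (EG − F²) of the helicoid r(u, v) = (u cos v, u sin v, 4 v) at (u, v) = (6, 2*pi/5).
K = -1/169

Coefficients of the first fundamental form: E = 1, F = 0, G = u^2 + 16.
Coefficients of the second fundamental form: L = 0, M = -4/sqrt(u^2 + 16), N = 0.
Assemble K = (LN − M²)/(EG − F²) = -16/(u^2 + 16)^2. At (u, v) = (6, 2*pi/5): K = -1/169.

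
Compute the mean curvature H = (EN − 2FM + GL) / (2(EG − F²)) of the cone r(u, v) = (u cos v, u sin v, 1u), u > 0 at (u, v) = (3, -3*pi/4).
H = sqrt(2)/12

With E = 2, F = 0, G = u^2, L = 0, M = 0, N = sqrt(2)*u^2/(2*Abs(u)), assemble
  H = (EN − 2FM + GL) / (2(EG − F²)) = sqrt(2)/(4*Abs(u)).
At (u, v) = (3, -3*pi/4): H = sqrt(2)/12.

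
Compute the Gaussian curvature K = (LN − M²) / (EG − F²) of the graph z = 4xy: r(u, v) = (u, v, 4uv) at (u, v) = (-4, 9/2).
K = -16/337561

Coefficients of the first fundamental form: E = 16*v^2 + 1, F = 16*u*v, G = 16*u^2 + 1.
Coefficients of the second fundamental form: L = 0, M = 4/sqrt(16*u^2 + 16*v^2 + 1), N = 0.
Assemble K = (LN − M²)/(EG − F²) = -16/(256*u^4 + 512*u^2*v^2 + 32*u^2 + 256*v^4 + 32*v^2 + 1). At (u, v) = (-4, 9/2): K = -16/337561.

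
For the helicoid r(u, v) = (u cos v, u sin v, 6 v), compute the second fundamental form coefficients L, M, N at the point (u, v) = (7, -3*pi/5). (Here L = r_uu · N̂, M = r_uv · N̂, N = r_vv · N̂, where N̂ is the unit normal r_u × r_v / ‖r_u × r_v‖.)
L = 0;  M = -6*sqrt(85)/85;  N = 0

Compute the unit normal N̂(u, v) = (6*sin(v)/sqrt(u^2 + 36), -6*cos(v)/sqrt(u^2 + 36), u/sqrt(u^2 + 36)), and the second partials r_uu, r_uv, r_vv. Take dot products:
  L(u, v) = r_uu · N̂ = 0,
  M(u, v) = r_uv · N̂ = -6/sqrt(u^2 + 36),
  N(u, v) = r_vv · N̂ = 0.
Evaluating at (u, v) = (7, -3*pi/5):
  L = 0, M = -6*sqrt(85)/85, N = 0.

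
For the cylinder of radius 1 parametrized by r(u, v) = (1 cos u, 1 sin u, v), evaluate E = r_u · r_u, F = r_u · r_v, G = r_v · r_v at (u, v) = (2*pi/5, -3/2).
E = 1;  F = 0;  G = 1

Partials: r_u = (-sin(u), cos(u), 0), r_v = (0, 0, 1). As functions of (u, v):
  E = r_u · r_u = 1,
  F = r_u · r_v = 0,
  G = r_v · r_v = 1.
Evaluating at (u, v) = (2*pi/5, -3/2): E = 1, F = 0, G = 1.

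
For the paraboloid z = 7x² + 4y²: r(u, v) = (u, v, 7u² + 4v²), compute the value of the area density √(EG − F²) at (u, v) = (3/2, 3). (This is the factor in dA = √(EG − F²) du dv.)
√(EG − F²)|_{(3/2, 3)} = sqrt(1018)

E = 196*u^2 + 1, F = 112*u*v, G = 64*v^2 + 1, so EG − F² = 196*u^2 + 64*v^2 + 1. Taking the positive square root: √(EG − F²) = sqrt(196*u^2 + 64*v^2 + 1). At (u, v) = (3/2, 3): sqrt(1018).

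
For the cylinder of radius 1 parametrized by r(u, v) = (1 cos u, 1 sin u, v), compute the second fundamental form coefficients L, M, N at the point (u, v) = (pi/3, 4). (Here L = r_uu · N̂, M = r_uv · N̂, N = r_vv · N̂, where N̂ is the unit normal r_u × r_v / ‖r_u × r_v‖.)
L = -1;  M = 0;  N = 0

Compute the unit normal N̂(u, v) = (cos(u), sin(u), 0), and the second partials r_uu, r_uv, r_vv. Take dot products:
  L(u, v) = r_uu · N̂ = -1,
  M(u, v) = r_uv · N̂ = 0,
  N(u, v) = r_vv · N̂ = 0.
Evaluating at (u, v) = (pi/3, 4):
  L = -1, M = 0, N = 0.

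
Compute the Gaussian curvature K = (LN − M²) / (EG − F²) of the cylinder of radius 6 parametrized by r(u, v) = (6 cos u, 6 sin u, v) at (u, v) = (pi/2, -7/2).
K = 0

Coefficients of the first fundamental form: E = 36, F = 0, G = 1.
Coefficients of the second fundamental form: L = -6, M = 0, N = 0.
Assemble K = (LN − M²)/(EG − F²) = 0. At (u, v) = (pi/2, -7/2): K = 0.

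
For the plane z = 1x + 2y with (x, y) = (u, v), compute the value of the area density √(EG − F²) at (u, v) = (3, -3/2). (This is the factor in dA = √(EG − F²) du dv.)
√(EG − F²)|_{(3, -3/2)} = sqrt(6)

E = 2, F = 2, G = 5, so EG − F² = 6. Taking the positive square root: √(EG − F²) = sqrt(6). At (u, v) = (3, -3/2): sqrt(6).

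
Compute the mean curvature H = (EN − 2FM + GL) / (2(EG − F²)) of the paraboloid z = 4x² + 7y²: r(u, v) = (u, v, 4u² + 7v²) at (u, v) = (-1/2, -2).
H = 3259*sqrt(89)/213867

With E = 64*u^2 + 1, F = 112*u*v, G = 196*v^2 + 1, L = 8/sqrt(64*u^2 + 196*v^2 + 1), M = 0, N = 14/sqrt(64*u^2 + 196*v^2 + 1), assemble
  H = (EN − 2FM + GL) / (2(EG − F²)) = (448*u^2 + 784*v^2 + 11)/(64*u^2 + 196*v^2 + 1)^(3/2).
At (u, v) = (-1/2, -2): H = 3259*sqrt(89)/213867.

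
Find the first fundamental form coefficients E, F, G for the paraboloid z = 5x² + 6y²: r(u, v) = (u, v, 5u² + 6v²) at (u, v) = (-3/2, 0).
E = 226;  F = 0;  G = 1

Partials: r_u = (1, 0, 10*u), r_v = (0, 1, 12*v). As functions of (u, v):
  E = r_u · r_u = 100*u^2 + 1,
  F = r_u · r_v = 120*u*v,
  G = r_v · r_v = 144*v^2 + 1.
Evaluating at (u, v) = (-3/2, 0): E = 226, F = 0, G = 1.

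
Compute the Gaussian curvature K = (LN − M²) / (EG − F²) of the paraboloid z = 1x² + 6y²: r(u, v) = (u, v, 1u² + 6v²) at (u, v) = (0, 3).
K = 24/1682209

Coefficients of the first fundamental form: E = 4*u^2 + 1, F = 24*u*v, G = 144*v^2 + 1.
Coefficients of the second fundamental form: L = 2/sqrt(4*u^2 + 144*v^2 + 1), M = 0, N = 12/sqrt(4*u^2 + 144*v^2 + 1).
Assemble K = (LN − M²)/(EG − F²) = 24/(16*u^4 + 1152*u^2*v^2 + 8*u^2 + 20736*v^4 + 288*v^2 + 1). At (u, v) = (0, 3): K = 24/1682209.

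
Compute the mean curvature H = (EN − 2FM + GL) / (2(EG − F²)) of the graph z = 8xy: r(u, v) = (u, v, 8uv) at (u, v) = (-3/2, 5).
H = 768*sqrt(1745)/609005

With E = 64*v^2 + 1, F = 64*u*v, G = 64*u^2 + 1, L = 0, M = 8/sqrt(64*u^2 + 64*v^2 + 1), N = 0, assemble
  H = (EN − 2FM + GL) / (2(EG − F²)) = -512*u*v/(64*u^2 + 64*v^2 + 1)^(3/2).
At (u, v) = (-3/2, 5): H = 768*sqrt(1745)/609005.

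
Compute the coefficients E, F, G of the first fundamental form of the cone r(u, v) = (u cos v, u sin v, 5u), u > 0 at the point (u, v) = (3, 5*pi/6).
E = 26;  F = 0;  G = 9

Partials: r_u = (cos(v), sin(v), 5), r_v = (-u*sin(v), u*cos(v), 0). As functions of (u, v):
  E = r_u · r_u = 26,
  F = r_u · r_v = 0,
  G = r_v · r_v = u^2.
Evaluating at (u, v) = (3, 5*pi/6): E = 26, F = 0, G = 9.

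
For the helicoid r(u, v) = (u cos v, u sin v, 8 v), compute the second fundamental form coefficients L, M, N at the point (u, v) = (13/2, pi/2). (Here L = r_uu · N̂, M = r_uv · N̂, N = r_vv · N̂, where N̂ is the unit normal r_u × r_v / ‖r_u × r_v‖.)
L = 0;  M = -16*sqrt(17)/85;  N = 0

Compute the unit normal N̂(u, v) = (8*sin(v)/sqrt(u^2 + 64), -8*cos(v)/sqrt(u^2 + 64), u/sqrt(u^2 + 64)), and the second partials r_uu, r_uv, r_vv. Take dot products:
  L(u, v) = r_uu · N̂ = 0,
  M(u, v) = r_uv · N̂ = -8/sqrt(u^2 + 64),
  N(u, v) = r_vv · N̂ = 0.
Evaluating at (u, v) = (13/2, pi/2):
  L = 0, M = -16*sqrt(17)/85, N = 0.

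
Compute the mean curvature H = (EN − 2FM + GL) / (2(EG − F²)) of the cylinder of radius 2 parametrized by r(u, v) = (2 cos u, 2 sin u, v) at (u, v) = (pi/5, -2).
H = -1/4

With E = 4, F = 0, G = 1, L = -2, M = 0, N = 0, assemble
  H = (EN − 2FM + GL) / (2(EG − F²)) = -1/4.
At (u, v) = (pi/5, -2): H = -1/4.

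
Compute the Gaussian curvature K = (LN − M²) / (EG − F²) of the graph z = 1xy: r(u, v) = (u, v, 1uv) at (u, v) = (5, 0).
K = -1/676

Coefficients of the first fundamental form: E = v^2 + 1, F = u*v, G = u^2 + 1.
Coefficients of the second fundamental form: L = 0, M = 1/sqrt(u^2 + v^2 + 1), N = 0.
Assemble K = (LN − M²)/(EG − F²) = 1/((u^2*v^2 - (u^2 + 1)*(v^2 + 1))*(u^2 + v^2 + 1)). At (u, v) = (5, 0): K = -1/676.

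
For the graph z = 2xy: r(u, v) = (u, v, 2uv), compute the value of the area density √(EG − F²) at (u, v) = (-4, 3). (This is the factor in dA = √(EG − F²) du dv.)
√(EG − F²)|_{(-4, 3)} = sqrt(101)

E = 4*v^2 + 1, F = 4*u*v, G = 4*u^2 + 1, so EG − F² = 4*u^2 + 4*v^2 + 1. Taking the positive square root: √(EG − F²) = sqrt(4*u^2 + 4*v^2 + 1). At (u, v) = (-4, 3): sqrt(101).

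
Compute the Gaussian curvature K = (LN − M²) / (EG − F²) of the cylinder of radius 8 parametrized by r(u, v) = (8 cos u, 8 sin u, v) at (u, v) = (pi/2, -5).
K = 0

Coefficients of the first fundamental form: E = 64, F = 0, G = 1.
Coefficients of the second fundamental form: L = -8, M = 0, N = 0.
Assemble K = (LN − M²)/(EG − F²) = 0. At (u, v) = (pi/2, -5): K = 0.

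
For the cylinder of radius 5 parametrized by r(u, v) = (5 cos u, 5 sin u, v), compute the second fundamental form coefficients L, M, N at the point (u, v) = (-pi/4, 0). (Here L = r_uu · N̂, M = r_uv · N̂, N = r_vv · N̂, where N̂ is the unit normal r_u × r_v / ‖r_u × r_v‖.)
L = -5;  M = 0;  N = 0

Compute the unit normal N̂(u, v) = (cos(u), sin(u), 0), and the second partials r_uu, r_uv, r_vv. Take dot products:
  L(u, v) = r_uu · N̂ = -5,
  M(u, v) = r_uv · N̂ = 0,
  N(u, v) = r_vv · N̂ = 0.
Evaluating at (u, v) = (-pi/4, 0):
  L = -5, M = 0, N = 0.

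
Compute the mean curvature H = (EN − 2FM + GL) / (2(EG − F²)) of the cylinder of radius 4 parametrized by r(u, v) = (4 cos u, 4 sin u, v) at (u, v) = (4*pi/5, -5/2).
H = -1/8

With E = 16, F = 0, G = 1, L = -4, M = 0, N = 0, assemble
  H = (EN − 2FM + GL) / (2(EG − F²)) = -1/8.
At (u, v) = (4*pi/5, -5/2): H = -1/8.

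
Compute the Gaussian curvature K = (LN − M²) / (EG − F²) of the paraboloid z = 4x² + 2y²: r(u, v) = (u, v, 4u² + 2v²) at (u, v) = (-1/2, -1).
K = 32/1089

Coefficients of the first fundamental form: E = 64*u^2 + 1, F = 32*u*v, G = 16*v^2 + 1.
Coefficients of the second fundamental form: L = 8/sqrt(64*u^2 + 16*v^2 + 1), M = 0, N = 4/sqrt(64*u^2 + 16*v^2 + 1).
Assemble K = (LN − M²)/(EG − F²) = 32/(4096*u^4 + 2048*u^2*v^2 + 128*u^2 + 256*v^4 + 32*v^2 + 1). At (u, v) = (-1/2, -1): K = 32/1089.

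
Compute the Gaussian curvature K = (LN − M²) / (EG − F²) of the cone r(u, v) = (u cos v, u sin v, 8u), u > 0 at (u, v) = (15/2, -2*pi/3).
K = 0

Coefficients of the first fundamental form: E = 65, F = 0, G = u^2.
Coefficients of the second fundamental form: L = 0, M = 0, N = 8*sqrt(65)*u^2/(65*Abs(u)).
Assemble K = (LN − M²)/(EG − F²) = 0. At (u, v) = (15/2, -2*pi/3): K = 0.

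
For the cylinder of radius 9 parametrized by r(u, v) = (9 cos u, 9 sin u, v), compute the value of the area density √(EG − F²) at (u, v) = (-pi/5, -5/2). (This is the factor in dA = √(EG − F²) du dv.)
√(EG − F²)|_{(-pi/5, -5/2)} = 9

E = 81, F = 0, G = 1, so EG − F² = 81. Taking the positive square root: √(EG − F²) = 9. At (u, v) = (-pi/5, -5/2): 9.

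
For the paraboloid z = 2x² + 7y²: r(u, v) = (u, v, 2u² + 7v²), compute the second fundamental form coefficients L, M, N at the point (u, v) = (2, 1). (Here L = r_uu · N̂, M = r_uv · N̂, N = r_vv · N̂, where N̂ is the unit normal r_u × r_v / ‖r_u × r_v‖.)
L = 4*sqrt(29)/87;  M = 0;  N = 14*sqrt(29)/87

Compute the unit normal N̂(u, v) = (-4*u/sqrt(16*u^2 + 196*v^2 + 1), -14*v/sqrt(16*u^2 + 196*v^2 + 1), 1/sqrt(16*u^2 + 196*v^2 + 1)), and the second partials r_uu, r_uv, r_vv. Take dot products:
  L(u, v) = r_uu · N̂ = 4/sqrt(16*u^2 + 196*v^2 + 1),
  M(u, v) = r_uv · N̂ = 0,
  N(u, v) = r_vv · N̂ = 14/sqrt(16*u^2 + 196*v^2 + 1).
Evaluating at (u, v) = (2, 1):
  L = 4*sqrt(29)/87, M = 0, N = 14*sqrt(29)/87.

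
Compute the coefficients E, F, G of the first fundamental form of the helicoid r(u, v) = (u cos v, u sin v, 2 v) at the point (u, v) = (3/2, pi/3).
E = 1;  F = 0;  G = 25/4

Partials: r_u = (cos(v), sin(v), 0), r_v = (-u*sin(v), u*cos(v), 2). As functions of (u, v):
  E = r_u · r_u = 1,
  F = r_u · r_v = 0,
  G = r_v · r_v = u^2 + 4.
Evaluating at (u, v) = (3/2, pi/3): E = 1, F = 0, G = 25/4.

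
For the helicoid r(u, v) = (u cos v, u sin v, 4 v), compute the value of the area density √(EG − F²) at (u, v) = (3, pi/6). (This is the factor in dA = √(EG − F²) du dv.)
√(EG − F²)|_{(3, pi/6)} = 5

E = 1, F = 0, G = u^2 + 16, so EG − F² = u^2 + 16. Taking the positive square root: √(EG − F²) = sqrt(u^2 + 16). At (u, v) = (3, pi/6): 5.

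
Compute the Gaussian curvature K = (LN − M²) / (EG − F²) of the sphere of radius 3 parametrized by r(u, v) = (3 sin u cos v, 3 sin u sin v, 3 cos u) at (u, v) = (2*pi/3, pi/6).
K = 1/9

Coefficients of the first fundamental form: E = 9, F = 0, G = 9*sin(u)^2.
Coefficients of the second fundamental form: L = -3*sin(u)/Abs(sin(u)), M = 0, N = -3*sin(u)^3/Abs(sin(u)).
Assemble K = (LN − M²)/(EG − F²) = 1/9. At (u, v) = (2*pi/3, pi/6): K = 1/9.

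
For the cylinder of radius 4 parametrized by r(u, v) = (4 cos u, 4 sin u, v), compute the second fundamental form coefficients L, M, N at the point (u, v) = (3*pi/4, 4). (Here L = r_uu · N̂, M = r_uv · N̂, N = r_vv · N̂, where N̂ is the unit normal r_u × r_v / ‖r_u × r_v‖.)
L = -4;  M = 0;  N = 0

Compute the unit normal N̂(u, v) = (cos(u), sin(u), 0), and the second partials r_uu, r_uv, r_vv. Take dot products:
  L(u, v) = r_uu · N̂ = -4,
  M(u, v) = r_uv · N̂ = 0,
  N(u, v) = r_vv · N̂ = 0.
Evaluating at (u, v) = (3*pi/4, 4):
  L = -4, M = 0, N = 0.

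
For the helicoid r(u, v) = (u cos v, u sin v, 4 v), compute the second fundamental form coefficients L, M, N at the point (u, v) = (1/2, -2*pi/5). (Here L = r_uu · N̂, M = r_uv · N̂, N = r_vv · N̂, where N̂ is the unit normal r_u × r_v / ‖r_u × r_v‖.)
L = 0;  M = -8*sqrt(65)/65;  N = 0

Compute the unit normal N̂(u, v) = (4*sin(v)/sqrt(u^2 + 16), -4*cos(v)/sqrt(u^2 + 16), u/sqrt(u^2 + 16)), and the second partials r_uu, r_uv, r_vv. Take dot products:
  L(u, v) = r_uu · N̂ = 0,
  M(u, v) = r_uv · N̂ = -4/sqrt(u^2 + 16),
  N(u, v) = r_vv · N̂ = 0.
Evaluating at (u, v) = (1/2, -2*pi/5):
  L = 0, M = -8*sqrt(65)/65, N = 0.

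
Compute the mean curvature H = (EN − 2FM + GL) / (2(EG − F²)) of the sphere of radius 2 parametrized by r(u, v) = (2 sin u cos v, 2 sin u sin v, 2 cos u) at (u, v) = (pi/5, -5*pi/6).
H = -1/2

With E = 4, F = 0, G = 4*sin(u)^2, L = -2*sin(u)/Abs(sin(u)), M = 0, N = -2*sin(u)^3/Abs(sin(u)), assemble
  H = (EN − 2FM + GL) / (2(EG − F²)) = -sin(u)/(2*Abs(sin(u))).
At (u, v) = (pi/5, -5*pi/6): H = -1/2.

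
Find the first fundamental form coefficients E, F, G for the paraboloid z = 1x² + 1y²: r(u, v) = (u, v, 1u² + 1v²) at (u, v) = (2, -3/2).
E = 17;  F = -12;  G = 10

Partials: r_u = (1, 0, 2*u), r_v = (0, 1, 2*v). As functions of (u, v):
  E = r_u · r_u = 4*u^2 + 1,
  F = r_u · r_v = 4*u*v,
  G = r_v · r_v = 4*v^2 + 1.
Evaluating at (u, v) = (2, -3/2): E = 17, F = -12, G = 10.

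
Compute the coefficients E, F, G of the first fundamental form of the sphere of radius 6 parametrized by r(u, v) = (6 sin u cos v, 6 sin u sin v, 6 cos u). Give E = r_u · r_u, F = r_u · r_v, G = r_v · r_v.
E = 36;  F = 0;  G = 36*sin(u)^2

Compute partials: r_u = (6*cos(u)*cos(v), 6*sin(v)*cos(u), -6*sin(u)), r_v = (-6*sin(u)*sin(v), 6*sin(u)*cos(v), 0). Then
  E = r_u · r_u = 36,
  F = r_u · r_v = 0,
  G = r_v · r_v = 36*sin(u)^2.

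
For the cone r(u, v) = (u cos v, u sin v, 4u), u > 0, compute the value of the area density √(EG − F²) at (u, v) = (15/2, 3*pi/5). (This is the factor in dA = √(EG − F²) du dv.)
√(EG − F²)|_{(15/2, 3*pi/5)} = 15*sqrt(17)/2

E = 17, F = 0, G = u^2, so EG − F² = 17*u^2. Taking the positive square root: √(EG − F²) = sqrt(17)*Abs(u). At (u, v) = (15/2, 3*pi/5): 15*sqrt(17)/2.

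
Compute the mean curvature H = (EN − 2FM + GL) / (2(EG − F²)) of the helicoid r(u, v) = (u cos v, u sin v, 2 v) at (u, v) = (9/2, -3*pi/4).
H = 0

With E = 1, F = 0, G = u^2 + 4, L = 0, M = -2/sqrt(u^2 + 4), N = 0, assemble
  H = (EN − 2FM + GL) / (2(EG − F²)) = 0.
At (u, v) = (9/2, -3*pi/4): H = 0.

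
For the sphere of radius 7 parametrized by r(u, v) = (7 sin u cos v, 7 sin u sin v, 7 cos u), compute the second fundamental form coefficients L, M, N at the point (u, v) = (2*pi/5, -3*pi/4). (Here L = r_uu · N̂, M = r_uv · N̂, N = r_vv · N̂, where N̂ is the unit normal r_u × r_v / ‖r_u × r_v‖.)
L = -7;  M = 0;  N = -35/8 - 7*sqrt(5)/8

Compute the unit normal N̂(u, v) = (sin(u)^2*cos(v)/Abs(sin(u)), sin(u)^2*sin(v)/Abs(sin(u)), sin(2*u)/(2*Abs(sin(u)))), and the second partials r_uu, r_uv, r_vv. Take dot products:
  L(u, v) = r_uu · N̂ = -7*sin(u)/Abs(sin(u)),
  M(u, v) = r_uv · N̂ = 0,
  N(u, v) = r_vv · N̂ = -7*sin(u)^3/Abs(sin(u)).
Evaluating at (u, v) = (2*pi/5, -3*pi/4):
  L = -7, M = 0, N = -35/8 - 7*sqrt(5)/8.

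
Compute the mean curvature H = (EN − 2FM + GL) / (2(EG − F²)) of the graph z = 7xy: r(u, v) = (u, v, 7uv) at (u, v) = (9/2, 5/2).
H = -15435*sqrt(5198)/13509602

With E = 49*v^2 + 1, F = 49*u*v, G = 49*u^2 + 1, L = 0, M = 7/sqrt(49*u^2 + 49*v^2 + 1), N = 0, assemble
  H = (EN − 2FM + GL) / (2(EG − F²)) = -343*u*v/(49*u^2 + 49*v^2 + 1)^(3/2).
At (u, v) = (9/2, 5/2): H = -15435*sqrt(5198)/13509602.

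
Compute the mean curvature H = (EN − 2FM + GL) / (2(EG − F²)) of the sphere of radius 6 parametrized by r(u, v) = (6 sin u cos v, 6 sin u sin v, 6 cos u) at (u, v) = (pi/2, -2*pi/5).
H = -1/6

With E = 36, F = 0, G = 36*sin(u)^2, L = -6*sin(u)/Abs(sin(u)), M = 0, N = -6*sin(u)^3/Abs(sin(u)), assemble
  H = (EN − 2FM + GL) / (2(EG − F²)) = -sin(u)/(6*Abs(sin(u))).
At (u, v) = (pi/2, -2*pi/5): H = -1/6.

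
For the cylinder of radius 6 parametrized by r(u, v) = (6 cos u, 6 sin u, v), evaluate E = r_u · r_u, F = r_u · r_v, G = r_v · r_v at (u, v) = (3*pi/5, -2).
E = 36;  F = 0;  G = 1

Partials: r_u = (-6*sin(u), 6*cos(u), 0), r_v = (0, 0, 1). As functions of (u, v):
  E = r_u · r_u = 36,
  F = r_u · r_v = 0,
  G = r_v · r_v = 1.
Evaluating at (u, v) = (3*pi/5, -2): E = 36, F = 0, G = 1.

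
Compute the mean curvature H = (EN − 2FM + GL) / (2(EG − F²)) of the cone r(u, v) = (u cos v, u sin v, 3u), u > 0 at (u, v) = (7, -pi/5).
H = 3*sqrt(10)/140

With E = 10, F = 0, G = u^2, L = 0, M = 0, N = 3*sqrt(10)*u^2/(10*Abs(u)), assemble
  H = (EN − 2FM + GL) / (2(EG − F²)) = 3*sqrt(10)/(20*Abs(u)).
At (u, v) = (7, -pi/5): H = 3*sqrt(10)/140.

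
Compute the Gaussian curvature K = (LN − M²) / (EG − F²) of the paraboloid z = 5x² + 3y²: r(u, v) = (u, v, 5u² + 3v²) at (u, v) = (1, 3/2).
K = 15/8281

Coefficients of the first fundamental form: E = 100*u^2 + 1, F = 60*u*v, G = 36*v^2 + 1.
Coefficients of the second fundamental form: L = 10/sqrt(100*u^2 + 36*v^2 + 1), M = 0, N = 6/sqrt(100*u^2 + 36*v^2 + 1).
Assemble K = (LN − M²)/(EG − F²) = 60/(10000*u^4 + 7200*u^2*v^2 + 200*u^2 + 1296*v^4 + 72*v^2 + 1). At (u, v) = (1, 3/2): K = 15/8281.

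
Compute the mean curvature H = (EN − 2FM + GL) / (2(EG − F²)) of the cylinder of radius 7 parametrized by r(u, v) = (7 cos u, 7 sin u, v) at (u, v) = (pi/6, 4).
H = -1/14

With E = 49, F = 0, G = 1, L = -7, M = 0, N = 0, assemble
  H = (EN − 2FM + GL) / (2(EG − F²)) = -1/14.
At (u, v) = (pi/6, 4): H = -1/14.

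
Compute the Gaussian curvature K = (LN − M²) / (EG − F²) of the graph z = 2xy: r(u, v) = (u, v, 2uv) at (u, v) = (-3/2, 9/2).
K = -4/8281

Coefficients of the first fundamental form: E = 4*v^2 + 1, F = 4*u*v, G = 4*u^2 + 1.
Coefficients of the second fundamental form: L = 0, M = 2/sqrt(4*u^2 + 4*v^2 + 1), N = 0.
Assemble K = (LN − M²)/(EG − F²) = -4/(16*u^4 + 32*u^2*v^2 + 8*u^2 + 16*v^4 + 8*v^2 + 1). At (u, v) = (-3/2, 9/2): K = -4/8281.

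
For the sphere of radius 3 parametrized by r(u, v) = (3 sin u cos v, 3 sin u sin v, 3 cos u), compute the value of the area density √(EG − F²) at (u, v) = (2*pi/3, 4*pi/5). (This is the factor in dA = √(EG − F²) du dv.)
√(EG − F²)|_{(2*pi/3, 4*pi/5)} = 9*sqrt(3)/2

E = 9, F = 0, G = 9*sin(u)^2, so EG − F² = 81*sin(u)^2. Taking the positive square root: √(EG − F²) = 9*Abs(sin(u)). At (u, v) = (2*pi/3, 4*pi/5): 9*sqrt(3)/2.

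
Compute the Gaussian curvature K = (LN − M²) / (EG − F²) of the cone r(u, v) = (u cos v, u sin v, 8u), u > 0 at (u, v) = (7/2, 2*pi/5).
K = 0

Coefficients of the first fundamental form: E = 65, F = 0, G = u^2.
Coefficients of the second fundamental form: L = 0, M = 0, N = 8*sqrt(65)*u^2/(65*Abs(u)).
Assemble K = (LN − M²)/(EG − F²) = 0. At (u, v) = (7/2, 2*pi/5): K = 0.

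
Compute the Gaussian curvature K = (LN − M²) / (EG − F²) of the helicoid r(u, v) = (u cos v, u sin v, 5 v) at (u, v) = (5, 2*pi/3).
K = -1/100

Coefficients of the first fundamental form: E = 1, F = 0, G = u^2 + 25.
Coefficients of the second fundamental form: L = 0, M = -5/sqrt(u^2 + 25), N = 0.
Assemble K = (LN − M²)/(EG − F²) = -25/(u^2 + 25)^2. At (u, v) = (5, 2*pi/3): K = -1/100.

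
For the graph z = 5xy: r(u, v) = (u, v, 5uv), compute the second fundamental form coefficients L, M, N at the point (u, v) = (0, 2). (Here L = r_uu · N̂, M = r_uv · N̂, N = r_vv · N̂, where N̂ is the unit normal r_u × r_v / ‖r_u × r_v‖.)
L = 0;  M = 5*sqrt(101)/101;  N = 0

Compute the unit normal N̂(u, v) = (-5*v/sqrt(25*u^2 + 25*v^2 + 1), -5*u/sqrt(25*u^2 + 25*v^2 + 1), 1/sqrt(25*u^2 + 25*v^2 + 1)), and the second partials r_uu, r_uv, r_vv. Take dot products:
  L(u, v) = r_uu · N̂ = 0,
  M(u, v) = r_uv · N̂ = 5/sqrt(25*u^2 + 25*v^2 + 1),
  N(u, v) = r_vv · N̂ = 0.
Evaluating at (u, v) = (0, 2):
  L = 0, M = 5*sqrt(101)/101, N = 0.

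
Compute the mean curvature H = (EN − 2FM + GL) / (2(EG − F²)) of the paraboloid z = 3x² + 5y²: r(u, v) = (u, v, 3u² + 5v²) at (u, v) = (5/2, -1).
H = 1433*sqrt(326)/106276

With E = 36*u^2 + 1, F = 60*u*v, G = 100*v^2 + 1, L = 6/sqrt(36*u^2 + 100*v^2 + 1), M = 0, N = 10/sqrt(36*u^2 + 100*v^2 + 1), assemble
  H = (EN − 2FM + GL) / (2(EG − F²)) = 4*(45*u^2 + 75*v^2 + 2)/(36*u^2 + 100*v^2 + 1)^(3/2).
At (u, v) = (5/2, -1): H = 1433*sqrt(326)/106276.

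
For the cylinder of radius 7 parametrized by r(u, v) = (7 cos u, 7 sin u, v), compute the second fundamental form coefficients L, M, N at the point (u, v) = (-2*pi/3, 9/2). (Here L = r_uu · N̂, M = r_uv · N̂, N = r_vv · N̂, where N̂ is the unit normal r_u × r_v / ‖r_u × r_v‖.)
L = -7;  M = 0;  N = 0

Compute the unit normal N̂(u, v) = (cos(u), sin(u), 0), and the second partials r_uu, r_uv, r_vv. Take dot products:
  L(u, v) = r_uu · N̂ = -7,
  M(u, v) = r_uv · N̂ = 0,
  N(u, v) = r_vv · N̂ = 0.
Evaluating at (u, v) = (-2*pi/3, 9/2):
  L = -7, M = 0, N = 0.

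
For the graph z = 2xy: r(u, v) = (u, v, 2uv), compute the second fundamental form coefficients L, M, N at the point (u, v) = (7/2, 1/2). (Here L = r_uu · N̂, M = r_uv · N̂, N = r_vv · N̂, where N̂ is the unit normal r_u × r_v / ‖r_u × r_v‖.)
L = 0;  M = 2*sqrt(51)/51;  N = 0

Compute the unit normal N̂(u, v) = (-2*v/sqrt(4*u^2 + 4*v^2 + 1), -2*u/sqrt(4*u^2 + 4*v^2 + 1), 1/sqrt(4*u^2 + 4*v^2 + 1)), and the second partials r_uu, r_uv, r_vv. Take dot products:
  L(u, v) = r_uu · N̂ = 0,
  M(u, v) = r_uv · N̂ = 2/sqrt(4*u^2 + 4*v^2 + 1),
  N(u, v) = r_vv · N̂ = 0.
Evaluating at (u, v) = (7/2, 1/2):
  L = 0, M = 2*sqrt(51)/51, N = 0.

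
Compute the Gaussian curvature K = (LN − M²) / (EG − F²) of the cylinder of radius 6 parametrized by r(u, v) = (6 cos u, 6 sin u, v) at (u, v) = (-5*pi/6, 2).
K = 0

Coefficients of the first fundamental form: E = 36, F = 0, G = 1.
Coefficients of the second fundamental form: L = -6, M = 0, N = 0.
Assemble K = (LN − M²)/(EG − F²) = 0. At (u, v) = (-5*pi/6, 2): K = 0.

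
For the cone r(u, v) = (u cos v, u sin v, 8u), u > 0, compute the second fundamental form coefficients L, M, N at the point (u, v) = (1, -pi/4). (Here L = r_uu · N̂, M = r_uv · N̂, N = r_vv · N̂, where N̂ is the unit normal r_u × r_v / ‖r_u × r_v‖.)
L = 0;  M = 0;  N = 8*sqrt(65)/65

Compute the unit normal N̂(u, v) = (-8*sqrt(65)*u*cos(v)/(65*Abs(u)), -8*sqrt(65)*u*sin(v)/(65*Abs(u)), sqrt(65)*u/(65*Abs(u))), and the second partials r_uu, r_uv, r_vv. Take dot products:
  L(u, v) = r_uu · N̂ = 0,
  M(u, v) = r_uv · N̂ = 0,
  N(u, v) = r_vv · N̂ = 8*sqrt(65)*u^2/(65*Abs(u)).
Evaluating at (u, v) = (1, -pi/4):
  L = 0, M = 0, N = 8*sqrt(65)/65.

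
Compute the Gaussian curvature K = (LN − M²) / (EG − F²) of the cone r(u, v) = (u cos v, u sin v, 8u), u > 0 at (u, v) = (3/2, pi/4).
K = 0

Coefficients of the first fundamental form: E = 65, F = 0, G = u^2.
Coefficients of the second fundamental form: L = 0, M = 0, N = 8*sqrt(65)*u^2/(65*Abs(u)).
Assemble K = (LN − M²)/(EG − F²) = 0. At (u, v) = (3/2, pi/4): K = 0.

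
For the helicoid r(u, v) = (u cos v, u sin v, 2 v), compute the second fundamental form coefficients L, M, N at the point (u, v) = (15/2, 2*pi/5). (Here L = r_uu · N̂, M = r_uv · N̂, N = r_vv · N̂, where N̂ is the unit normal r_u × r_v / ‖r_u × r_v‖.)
L = 0;  M = -4*sqrt(241)/241;  N = 0

Compute the unit normal N̂(u, v) = (2*sin(v)/sqrt(u^2 + 4), -2*cos(v)/sqrt(u^2 + 4), u/sqrt(u^2 + 4)), and the second partials r_uu, r_uv, r_vv. Take dot products:
  L(u, v) = r_uu · N̂ = 0,
  M(u, v) = r_uv · N̂ = -2/sqrt(u^2 + 4),
  N(u, v) = r_vv · N̂ = 0.
Evaluating at (u, v) = (15/2, 2*pi/5):
  L = 0, M = -4*sqrt(241)/241, N = 0.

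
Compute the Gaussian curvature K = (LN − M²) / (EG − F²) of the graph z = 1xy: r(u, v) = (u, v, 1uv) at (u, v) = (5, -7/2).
K = -16/23409

Coefficients of the first fundamental form: E = v^2 + 1, F = u*v, G = u^2 + 1.
Coefficients of the second fundamental form: L = 0, M = 1/sqrt(u^2 + v^2 + 1), N = 0.
Assemble K = (LN − M²)/(EG − F²) = 1/((u^2*v^2 - (u^2 + 1)*(v^2 + 1))*(u^2 + v^2 + 1)). At (u, v) = (5, -7/2): K = -16/23409.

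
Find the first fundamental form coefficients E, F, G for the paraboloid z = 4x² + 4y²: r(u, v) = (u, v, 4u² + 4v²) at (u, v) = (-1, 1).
E = 65;  F = -64;  G = 65

Partials: r_u = (1, 0, 8*u), r_v = (0, 1, 8*v). As functions of (u, v):
  E = r_u · r_u = 64*u^2 + 1,
  F = r_u · r_v = 64*u*v,
  G = r_v · r_v = 64*v^2 + 1.
Evaluating at (u, v) = (-1, 1): E = 65, F = -64, G = 65.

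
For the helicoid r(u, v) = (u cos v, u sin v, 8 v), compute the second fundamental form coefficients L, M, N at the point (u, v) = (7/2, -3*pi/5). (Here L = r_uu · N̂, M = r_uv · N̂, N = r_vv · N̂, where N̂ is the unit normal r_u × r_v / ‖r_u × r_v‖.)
L = 0;  M = -16*sqrt(305)/305;  N = 0

Compute the unit normal N̂(u, v) = (8*sin(v)/sqrt(u^2 + 64), -8*cos(v)/sqrt(u^2 + 64), u/sqrt(u^2 + 64)), and the second partials r_uu, r_uv, r_vv. Take dot products:
  L(u, v) = r_uu · N̂ = 0,
  M(u, v) = r_uv · N̂ = -8/sqrt(u^2 + 64),
  N(u, v) = r_vv · N̂ = 0.
Evaluating at (u, v) = (7/2, -3*pi/5):
  L = 0, M = -16*sqrt(305)/305, N = 0.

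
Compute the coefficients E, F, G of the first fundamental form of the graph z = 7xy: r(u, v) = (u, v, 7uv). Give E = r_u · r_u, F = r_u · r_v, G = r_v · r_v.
E = 49*v^2 + 1;  F = 49*u*v;  G = 49*u^2 + 1

Compute partials: r_u = (1, 0, 7*v), r_v = (0, 1, 7*u). Then
  E = r_u · r_u = 49*v^2 + 1,
  F = r_u · r_v = 49*u*v,
  G = r_v · r_v = 49*u^2 + 1.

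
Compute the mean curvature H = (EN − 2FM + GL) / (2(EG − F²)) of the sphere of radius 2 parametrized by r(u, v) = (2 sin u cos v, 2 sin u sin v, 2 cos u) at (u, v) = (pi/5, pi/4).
H = -1/2

With E = 4, F = 0, G = 4*sin(u)^2, L = -2*sin(u)/Abs(sin(u)), M = 0, N = -2*sin(u)^3/Abs(sin(u)), assemble
  H = (EN − 2FM + GL) / (2(EG − F²)) = -sin(u)/(2*Abs(sin(u))).
At (u, v) = (pi/5, pi/4): H = -1/2.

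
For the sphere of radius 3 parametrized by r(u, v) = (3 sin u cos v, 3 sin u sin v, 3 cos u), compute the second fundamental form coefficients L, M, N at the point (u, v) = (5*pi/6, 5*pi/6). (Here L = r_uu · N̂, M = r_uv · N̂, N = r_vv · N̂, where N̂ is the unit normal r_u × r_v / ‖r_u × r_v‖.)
L = -3;  M = 0;  N = -3/4

Compute the unit normal N̂(u, v) = (sin(u)^2*cos(v)/Abs(sin(u)), sin(u)^2*sin(v)/Abs(sin(u)), sin(2*u)/(2*Abs(sin(u)))), and the second partials r_uu, r_uv, r_vv. Take dot products:
  L(u, v) = r_uu · N̂ = -3*sin(u)/Abs(sin(u)),
  M(u, v) = r_uv · N̂ = 0,
  N(u, v) = r_vv · N̂ = -3*sin(u)^3/Abs(sin(u)).
Evaluating at (u, v) = (5*pi/6, 5*pi/6):
  L = -3, M = 0, N = -3/4.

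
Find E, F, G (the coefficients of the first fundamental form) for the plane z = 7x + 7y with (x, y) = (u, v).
E = 50;  F = 49;  G = 50

Compute partials: r_u = (1, 0, 7), r_v = (0, 1, 7). Then
  E = r_u · r_u = 50,
  F = r_u · r_v = 49,
  G = r_v · r_v = 50.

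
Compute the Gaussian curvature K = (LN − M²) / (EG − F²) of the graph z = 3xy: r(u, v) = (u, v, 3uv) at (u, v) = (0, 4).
K = -9/21025

Coefficients of the first fundamental form: E = 9*v^2 + 1, F = 9*u*v, G = 9*u^2 + 1.
Coefficients of the second fundamental form: L = 0, M = 3/sqrt(9*u^2 + 9*v^2 + 1), N = 0.
Assemble K = (LN − M²)/(EG − F²) = -9/(81*u^4 + 162*u^2*v^2 + 18*u^2 + 81*v^4 + 18*v^2 + 1). At (u, v) = (0, 4): K = -9/21025.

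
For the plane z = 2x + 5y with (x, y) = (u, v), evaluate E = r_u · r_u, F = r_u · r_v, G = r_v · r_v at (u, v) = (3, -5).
E = 5;  F = 10;  G = 26

Partials: r_u = (1, 0, 2), r_v = (0, 1, 5). As functions of (u, v):
  E = r_u · r_u = 5,
  F = r_u · r_v = 10,
  G = r_v · r_v = 26.
Evaluating at (u, v) = (3, -5): E = 5, F = 10, G = 26.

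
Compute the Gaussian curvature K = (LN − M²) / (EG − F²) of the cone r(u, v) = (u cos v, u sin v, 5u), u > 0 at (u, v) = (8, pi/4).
K = 0

Coefficients of the first fundamental form: E = 26, F = 0, G = u^2.
Coefficients of the second fundamental form: L = 0, M = 0, N = 5*sqrt(26)*u^2/(26*Abs(u)).
Assemble K = (LN − M²)/(EG − F²) = 0. At (u, v) = (8, pi/4): K = 0.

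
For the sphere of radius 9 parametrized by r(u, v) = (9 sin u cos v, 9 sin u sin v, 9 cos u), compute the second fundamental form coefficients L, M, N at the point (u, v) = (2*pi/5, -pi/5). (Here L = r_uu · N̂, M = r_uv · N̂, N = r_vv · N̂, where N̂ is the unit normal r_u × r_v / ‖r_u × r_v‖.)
L = -9;  M = 0;  N = -45/8 - 9*sqrt(5)/8

Compute the unit normal N̂(u, v) = (sin(u)^2*cos(v)/Abs(sin(u)), sin(u)^2*sin(v)/Abs(sin(u)), sin(2*u)/(2*Abs(sin(u)))), and the second partials r_uu, r_uv, r_vv. Take dot products:
  L(u, v) = r_uu · N̂ = -9*sin(u)/Abs(sin(u)),
  M(u, v) = r_uv · N̂ = 0,
  N(u, v) = r_vv · N̂ = -9*sin(u)^3/Abs(sin(u)).
Evaluating at (u, v) = (2*pi/5, -pi/5):
  L = -9, M = 0, N = -45/8 - 9*sqrt(5)/8.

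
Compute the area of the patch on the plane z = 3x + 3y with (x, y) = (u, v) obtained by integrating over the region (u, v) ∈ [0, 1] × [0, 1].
Area = sqrt(19)

Area = ∫∫ √(EG − F²) du dv with √(EG − F²) = sqrt(19). Integrating over [0, 1] × [0, 1] gives sqrt(19).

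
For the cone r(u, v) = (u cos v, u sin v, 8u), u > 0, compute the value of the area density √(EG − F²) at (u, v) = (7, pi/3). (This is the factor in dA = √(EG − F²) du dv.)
√(EG − F²)|_{(7, pi/3)} = 7*sqrt(65)

E = 65, F = 0, G = u^2, so EG − F² = 65*u^2. Taking the positive square root: √(EG − F²) = sqrt(65)*Abs(u). At (u, v) = (7, pi/3): 7*sqrt(65).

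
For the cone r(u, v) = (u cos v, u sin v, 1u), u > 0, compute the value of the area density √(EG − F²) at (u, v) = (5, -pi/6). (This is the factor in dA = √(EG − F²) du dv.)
√(EG − F²)|_{(5, -pi/6)} = 5*sqrt(2)

E = 2, F = 0, G = u^2, so EG − F² = 2*u^2. Taking the positive square root: √(EG − F²) = sqrt(2)*Abs(u). At (u, v) = (5, -pi/6): 5*sqrt(2).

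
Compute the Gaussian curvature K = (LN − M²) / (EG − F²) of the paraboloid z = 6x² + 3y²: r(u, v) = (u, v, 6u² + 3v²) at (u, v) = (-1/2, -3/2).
K = 18/3481

Coefficients of the first fundamental form: E = 144*u^2 + 1, F = 72*u*v, G = 36*v^2 + 1.
Coefficients of the second fundamental form: L = 12/sqrt(144*u^2 + 36*v^2 + 1), M = 0, N = 6/sqrt(144*u^2 + 36*v^2 + 1).
Assemble K = (LN − M²)/(EG − F²) = 72/(20736*u^4 + 10368*u^2*v^2 + 288*u^2 + 1296*v^4 + 72*v^2 + 1). At (u, v) = (-1/2, -3/2): K = 18/3481.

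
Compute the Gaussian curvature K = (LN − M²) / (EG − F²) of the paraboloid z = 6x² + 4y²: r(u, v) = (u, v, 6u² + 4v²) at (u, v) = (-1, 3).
K = 96/519841

Coefficients of the first fundamental form: E = 144*u^2 + 1, F = 96*u*v, G = 64*v^2 + 1.
Coefficients of the second fundamental form: L = 12/sqrt(144*u^2 + 64*v^2 + 1), M = 0, N = 8/sqrt(144*u^2 + 64*v^2 + 1).
Assemble K = (LN − M²)/(EG − F²) = 96/(20736*u^4 + 18432*u^2*v^2 + 288*u^2 + 4096*v^4 + 128*v^2 + 1). At (u, v) = (-1, 3): K = 96/519841.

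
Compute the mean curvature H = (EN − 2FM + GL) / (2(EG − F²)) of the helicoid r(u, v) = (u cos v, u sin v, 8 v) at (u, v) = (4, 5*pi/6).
H = 0

With E = 1, F = 0, G = u^2 + 64, L = 0, M = -8/sqrt(u^2 + 64), N = 0, assemble
  H = (EN − 2FM + GL) / (2(EG − F²)) = 0.
At (u, v) = (4, 5*pi/6): H = 0.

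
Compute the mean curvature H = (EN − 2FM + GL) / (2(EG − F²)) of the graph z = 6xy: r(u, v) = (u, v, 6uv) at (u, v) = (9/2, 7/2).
H = -3402*sqrt(1171)/1371241

With E = 36*v^2 + 1, F = 36*u*v, G = 36*u^2 + 1, L = 0, M = 6/sqrt(36*u^2 + 36*v^2 + 1), N = 0, assemble
  H = (EN − 2FM + GL) / (2(EG − F²)) = -216*u*v/(36*u^2 + 36*v^2 + 1)^(3/2).
At (u, v) = (9/2, 7/2): H = -3402*sqrt(1171)/1371241.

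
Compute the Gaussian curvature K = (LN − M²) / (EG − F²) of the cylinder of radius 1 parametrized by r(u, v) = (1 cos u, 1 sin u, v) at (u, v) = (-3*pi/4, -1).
K = 0

Coefficients of the first fundamental form: E = 1, F = 0, G = 1.
Coefficients of the second fundamental form: L = -1, M = 0, N = 0.
Assemble K = (LN − M²)/(EG − F²) = 0. At (u, v) = (-3*pi/4, -1): K = 0.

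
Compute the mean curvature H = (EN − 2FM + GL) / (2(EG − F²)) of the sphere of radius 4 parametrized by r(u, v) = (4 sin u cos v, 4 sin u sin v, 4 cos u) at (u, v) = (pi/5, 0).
H = -1/4

With E = 16, F = 0, G = 16*sin(u)^2, L = -4*sin(u)/Abs(sin(u)), M = 0, N = -4*sin(u)^3/Abs(sin(u)), assemble
  H = (EN − 2FM + GL) / (2(EG − F²)) = -sin(u)/(4*Abs(sin(u))).
At (u, v) = (pi/5, 0): H = -1/4.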